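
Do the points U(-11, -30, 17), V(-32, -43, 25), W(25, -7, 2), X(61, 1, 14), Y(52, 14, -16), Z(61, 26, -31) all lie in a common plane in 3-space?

The plane through U, V, W has normal n = UV × UW = (11, -27, -15) and equation n·P = 434.
Checking the remaining points: n·X = 434, n·Y = 434, n·Z = 434.
All equal 434, so all 6 points lie in one plane.

Yes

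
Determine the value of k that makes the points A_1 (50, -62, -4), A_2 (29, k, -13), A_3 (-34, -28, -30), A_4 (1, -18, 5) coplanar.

-56

Coplanarity ⇔ det[A_1A_2; A_1A_3; A_1A_4] = 0.
Expanding, this is linear in k: (2030)k + (113680) = 0.
So k = -56.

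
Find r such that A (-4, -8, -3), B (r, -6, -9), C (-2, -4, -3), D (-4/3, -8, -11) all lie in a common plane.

-1

Normal to plane ACD: n = (-32, 16, -32/3); plane equation n·P = 32.
Requiring n·B = 32: (-32)r + (0) = 32.
So r = -1.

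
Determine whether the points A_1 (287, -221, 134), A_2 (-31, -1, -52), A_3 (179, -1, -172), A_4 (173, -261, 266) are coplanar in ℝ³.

Yes

With A_1 as base: A_1A_2 = (-318, 220, -186), A_1A_3 = (-108, 220, -306), A_1A_4 = (-114, -40, 132).
A_1A_3 × A_1A_4 = (16800, 49140, 29400).
A_1A_2 · (A_1A_3 × A_1A_4) = 0.
The scalar triple product vanishes, so the four points are coplanar.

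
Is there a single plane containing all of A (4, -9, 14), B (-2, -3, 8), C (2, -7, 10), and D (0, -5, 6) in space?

A normal to the plane through A, B, C is n = AB × AC = (-12, -12, 0).
The plane has equation n·P = 60. For D: n·D = 60.
Equal, so D lies in the plane and all four are coplanar.

Yes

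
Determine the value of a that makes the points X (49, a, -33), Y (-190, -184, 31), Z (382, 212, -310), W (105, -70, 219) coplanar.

Coplanarity ⇔ det[XY; XZ; XW] = 0.
Expanding, this is linear in a: (208131)a + (7908978) = 0.
So a = -38.

-38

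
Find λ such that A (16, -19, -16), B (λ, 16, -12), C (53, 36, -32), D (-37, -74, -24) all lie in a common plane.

Coplanarity ⇔ det[AB; AC; AD] = 0.
Expanding, this is linear in λ: (-1320)λ + (64680) = 0.
So λ = 49.

49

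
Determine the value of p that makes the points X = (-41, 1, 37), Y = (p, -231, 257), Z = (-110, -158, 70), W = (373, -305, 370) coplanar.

207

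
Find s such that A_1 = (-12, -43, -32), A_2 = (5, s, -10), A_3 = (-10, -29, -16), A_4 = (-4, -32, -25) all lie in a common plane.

-14

Normal to plane A_1A_3A_4: n = (-78, 114, -90); plane equation n·P = -1086.
Requiring n·A_2 = -1086: (114)s + (510) = -1086.
So s = -14.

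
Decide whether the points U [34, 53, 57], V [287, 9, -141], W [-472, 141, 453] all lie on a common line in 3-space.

Yes

UV = (253, -44, -198), UW = (-506, 88, 396).
UV × UW = (0, 0, 0).
The cross product vanishes, so the three points are collinear.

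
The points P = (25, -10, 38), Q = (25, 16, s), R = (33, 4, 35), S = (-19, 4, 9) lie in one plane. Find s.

Coplanarity ⇔ det[PQ; PR; PS] = 0.
Expanding, this is linear in s: (728)s + (-18200) = 0.
So s = 25.

25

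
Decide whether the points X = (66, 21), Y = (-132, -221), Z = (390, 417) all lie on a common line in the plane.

Yes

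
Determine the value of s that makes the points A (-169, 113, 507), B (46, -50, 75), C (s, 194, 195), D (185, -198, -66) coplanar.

-158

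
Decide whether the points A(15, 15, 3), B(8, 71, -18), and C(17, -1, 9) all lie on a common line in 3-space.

AB = (-7, 56, -21), AC = (2, -16, 6).
AB × AC = (0, 0, 0).
The cross product vanishes, so the three points are collinear.

Yes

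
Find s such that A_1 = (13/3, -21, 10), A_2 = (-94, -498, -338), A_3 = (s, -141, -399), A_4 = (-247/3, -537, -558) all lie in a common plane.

38/3

Coplanarity ⇔ det[A_1A_2; A_1A_3; A_1A_4] = 0.
Expanding, this is linear in s: (-91368)s + (1157328) = 0.
So s = 38/3.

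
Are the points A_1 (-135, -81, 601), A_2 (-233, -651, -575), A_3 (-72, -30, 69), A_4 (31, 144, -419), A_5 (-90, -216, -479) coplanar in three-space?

The plane through A_1, A_2, A_3 has normal n = A_1A_2 × A_1A_3 = (363216, -126224, 30912) and equation n·P = -20231904.
Checking the remaining points: n·A_4 = -19868688, n·A_5 = -20231904.
Since n·A_4 = -19868688 ≠ -20231904, A_4 is off the plane and the points are not all coplanar.

No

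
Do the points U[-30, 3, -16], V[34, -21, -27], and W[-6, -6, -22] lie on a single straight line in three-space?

No

UV = (64, -24, -11), UW = (24, -9, -6).
Comparing components 2 and 3: (-24)(-6) − (-11)(-9) = 45 ≠ 0, so UV and UW are not parallel and the points are not collinear.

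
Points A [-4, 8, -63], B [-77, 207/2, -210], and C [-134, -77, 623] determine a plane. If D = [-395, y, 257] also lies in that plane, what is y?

443/2

A normal to the plane is n = AB × AC = (53018, 69188, 18620).
D lies in the plane iff n · AD = 0.
This gives (69188)y + (-15325142) = 0, so y = 443/2.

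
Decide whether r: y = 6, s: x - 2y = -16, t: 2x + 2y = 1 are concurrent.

No

Intersecting r and s: solving the 2×2 system gives (x, y) = (-4, 6).
Substitute into t: (2)(-4) + (2)(6) = 4.
But t requires 1 ≠ 4, so the three lines have no common point.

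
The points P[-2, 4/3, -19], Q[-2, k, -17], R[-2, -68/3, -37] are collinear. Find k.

4

Direction PR = (0, -24, -18). From the z-coordinate of Q, the parameter along the line is τ = (-17 − (-19))/(-18) = -1/9.
Then k = 4/3 + (-1/9)·(-24) = 4.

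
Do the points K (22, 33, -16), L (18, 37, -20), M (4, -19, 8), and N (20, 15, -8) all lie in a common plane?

No

The four points are coplanar iff the 3×3 determinant with rows KL, KM, KN is zero.
Rows: (-4, 4, -4), (-18, -52, 24), (-2, -18, 8).
Expanding along the first row: (-4)(16) − (4)(-96) + (-4)(220) = -560.
Nonzero ⇒ not coplanar.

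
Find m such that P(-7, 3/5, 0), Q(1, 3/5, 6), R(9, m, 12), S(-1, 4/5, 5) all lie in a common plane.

3/5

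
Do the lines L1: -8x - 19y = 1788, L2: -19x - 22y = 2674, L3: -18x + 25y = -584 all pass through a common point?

Yes

Intersecting L1 and L2: solving the 2×2 system gives (x, y) = (-62, -68).
Substitute into L3: (-18)(-62) + (25)(-68) = -584.
This equals -584, so (-62, -68) lies on all three lines and they are concurrent.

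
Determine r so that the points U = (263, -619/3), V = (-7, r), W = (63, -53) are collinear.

2/3

The three points are collinear iff det[UV; UW] = 0.
This determinant is linear in r: (200)r + (-400/3) = 0, so r = 2/3.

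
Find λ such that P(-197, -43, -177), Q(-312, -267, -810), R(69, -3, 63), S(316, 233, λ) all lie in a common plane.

795

Normal to plane PQR: n = (-28440, -140778, 54984); plane equation n·X = 1923966.
Requiring n·S = 1923966: (54984)λ + (-41788314) = 1923966.
So λ = 795.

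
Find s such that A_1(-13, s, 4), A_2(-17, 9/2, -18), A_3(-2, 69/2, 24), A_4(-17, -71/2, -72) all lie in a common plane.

41/2

Coplanarity ⇔ det[A_1A_2; A_1A_3; A_1A_4] = 0.
Expanding, this is linear in s: (-810)s + (16605) = 0.
So s = 41/2.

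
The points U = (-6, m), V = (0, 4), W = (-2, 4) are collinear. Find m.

4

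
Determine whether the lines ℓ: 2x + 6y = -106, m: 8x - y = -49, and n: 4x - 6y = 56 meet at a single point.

Intersecting ℓ and m: solving the 2×2 system gives (x, y) = (-8, -15).
Substitute into n: (4)(-8) + (-6)(-15) = 58.
But n requires 56 ≠ 58, so the three lines have no common point.

No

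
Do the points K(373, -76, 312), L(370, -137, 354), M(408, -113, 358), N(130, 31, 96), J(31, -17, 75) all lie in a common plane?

The plane through K, L, M has normal n = KL × KM = (-1252, 1608, 2246) and equation n·P = 111548.
Checking the remaining points: n·N = 102704, n·J = 102302.
Since n·N = 102704 ≠ 111548, N is off the plane and the points are not all coplanar.

No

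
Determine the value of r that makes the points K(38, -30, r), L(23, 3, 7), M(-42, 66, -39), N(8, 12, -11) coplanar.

The points are coplanar iff KL · (KM × KN) = 0.
Expanding, this is linear in r: (-360)r + (-2520) = 0.
So r = -7.

-7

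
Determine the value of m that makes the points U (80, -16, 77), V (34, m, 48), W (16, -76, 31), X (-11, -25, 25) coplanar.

Coplanarity ⇔ det[UV; UW; UX] = 0.
Expanding, this is linear in m: (858)m + (30888) = 0.
So m = -36.

-36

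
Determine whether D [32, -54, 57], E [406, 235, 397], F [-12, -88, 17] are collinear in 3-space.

DE = (374, 289, 340), DF = (-44, -34, -40).
DE × DF = (0, 0, 0).
The cross product vanishes, so the three points are collinear.

Yes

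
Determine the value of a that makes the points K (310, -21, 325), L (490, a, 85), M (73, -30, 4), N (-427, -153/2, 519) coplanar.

The points are coplanar iff KL · (KM × KN) = 0.
Expanding, this is linear in a: (282555)a + (847665) = 0.
So a = -3.

-3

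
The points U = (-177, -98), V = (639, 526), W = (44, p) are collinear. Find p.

71

Collinearity: (W − U) must be parallel to (V − U) = (816, 624).
Cross-multiplying the components: (p − (-98))·(816) = (221)·(624).
Solving gives p = 71.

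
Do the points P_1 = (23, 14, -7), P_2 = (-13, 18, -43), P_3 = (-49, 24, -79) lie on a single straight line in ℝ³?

No

P_1P_2 = (-36, 4, -36), P_1P_3 = (-72, 10, -72).
P_1P_2 × P_1P_3 = (72, 0, -72).
The cross product is nonzero, so the points do not lie on one line.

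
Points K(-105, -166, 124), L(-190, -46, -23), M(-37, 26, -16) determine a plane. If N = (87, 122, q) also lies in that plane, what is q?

A normal to the plane is n = KL × KM = (11424, -21896, -24480).
N lies in the plane iff n · KN = 0.
This gives (-24480)q + (-1077120) = 0, so q = -44.

-44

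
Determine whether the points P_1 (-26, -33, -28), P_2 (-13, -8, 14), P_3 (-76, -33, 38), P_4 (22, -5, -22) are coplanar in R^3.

With P_1 as base: P_1P_2 = (13, 25, 42), P_1P_3 = (-50, 0, 66), P_1P_4 = (48, 28, 6).
P_1P_3 × P_1P_4 = (-1848, 3468, -1400).
P_1P_2 · (P_1P_3 × P_1P_4) = 3876.
Since 3876 ≠ 0, the four points are not coplanar.

No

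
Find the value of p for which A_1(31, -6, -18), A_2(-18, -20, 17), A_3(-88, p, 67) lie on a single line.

-40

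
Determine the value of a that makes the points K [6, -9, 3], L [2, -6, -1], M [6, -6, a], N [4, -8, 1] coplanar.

The points are coplanar iff KL · (KM × KN) = 0.
Expanding, this is linear in a: (-2)a + (6) = 0.
So a = 3.

3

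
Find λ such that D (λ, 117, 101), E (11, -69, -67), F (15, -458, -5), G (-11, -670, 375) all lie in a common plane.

-7

The points are coplanar iff DE · (DF × DG) = 0.
Expanding, this is linear in λ: (134676)λ + (942732) = 0.
So λ = -7.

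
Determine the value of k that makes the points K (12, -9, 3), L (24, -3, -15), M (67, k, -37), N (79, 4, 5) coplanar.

10

Normal to plane KLN: n = (246, -1230, -246); plane equation n·P = 13284.
Requiring n·M = 13284: (-1230)k + (25584) = 13284.
So k = 10.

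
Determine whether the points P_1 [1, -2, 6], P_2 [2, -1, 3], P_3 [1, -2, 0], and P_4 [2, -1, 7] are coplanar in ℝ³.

Yes

The four points are coplanar iff the 3×3 determinant with rows P_1P_2, P_1P_3, P_1P_4 is zero.
Rows: (1, 1, -3), (0, 0, -6), (1, 1, 1).
Expanding along the first row: (1)(6) − (1)(6) + (-3)(0) = 0.
Zero determinant ⇒ coplanar.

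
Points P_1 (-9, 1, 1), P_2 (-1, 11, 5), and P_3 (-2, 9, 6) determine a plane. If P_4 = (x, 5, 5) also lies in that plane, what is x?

The plane through P_1, P_2, P_3 has equation 18x − 12y − 6z = -180.
Substituting P_4: (18)x + (-90) = -180, so x = -5.

-5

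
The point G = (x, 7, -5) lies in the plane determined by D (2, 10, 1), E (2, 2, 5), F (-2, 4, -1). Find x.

Coplanarity requires DE · (DF × DG) = 0.
DE = (0, -8, 4), DF = (-4, -6, -2); the triple product is linear in x with coefficient 40 and constant term 160.
Setting it to zero: x = -4.

-4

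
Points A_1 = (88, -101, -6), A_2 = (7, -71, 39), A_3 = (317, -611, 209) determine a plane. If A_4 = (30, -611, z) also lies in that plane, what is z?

Coplanarity requires A_1A_2 · (A_1A_3 × A_1A_4) = 0.
A_1A_2 = (-81, 30, 45), A_1A_3 = (229, -510, 215); the triple product is linear in z with coefficient 34440 and constant term -15635760.
Setting it to zero: z = 454.

454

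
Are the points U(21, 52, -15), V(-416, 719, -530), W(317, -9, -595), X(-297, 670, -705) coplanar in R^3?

Yes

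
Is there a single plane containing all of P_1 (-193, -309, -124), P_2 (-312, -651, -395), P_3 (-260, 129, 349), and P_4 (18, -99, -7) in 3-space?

No

A normal to the plane through P_1, P_2, P_3 is n = P_1P_2 × P_1P_3 = (-43068, 74444, -75036).
The plane has equation n·P = -5386608. For P_4: n·P_4 = -7619928.
-7619928 ≠ -5386608, so P_4 is off the plane.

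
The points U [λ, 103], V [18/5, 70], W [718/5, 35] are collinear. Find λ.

The three points are collinear iff det[UV; UW] = 0.
This determinant is linear in λ: (35)λ + (4494) = 0, so λ = -642/5.

-642/5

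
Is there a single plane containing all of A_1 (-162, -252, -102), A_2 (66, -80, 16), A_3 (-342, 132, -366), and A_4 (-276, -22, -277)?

No

With A_1 as base: A_1A_2 = (228, 172, 118), A_1A_3 = (-180, 384, -264), A_1A_4 = (-114, 230, -175).
A_1A_3 × A_1A_4 = (-6480, -1404, 2376).
A_1A_2 · (A_1A_3 × A_1A_4) = -1438560.
Since -1438560 ≠ 0, the four points are not coplanar.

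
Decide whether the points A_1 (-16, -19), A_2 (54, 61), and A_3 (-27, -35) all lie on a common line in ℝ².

A_1A_2 = (70, 80), A_1A_3 = (-11, -16).
If collinear, A_1A_3 would be a scalar multiple of A_1A_2. But (70)·(-16) ≠ (80)·(-11) (difference -240), so they are not parallel; the points are not collinear.

No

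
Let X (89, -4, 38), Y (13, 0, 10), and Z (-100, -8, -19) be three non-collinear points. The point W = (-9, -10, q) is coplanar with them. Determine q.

Coplanarity requires XY · (XZ × XW) = 0.
XY = (-76, 4, -28), XZ = (-189, -4, -57); the triple product is linear in q with coefficient 1060 and constant term -12720.
Setting it to zero: q = 12.

12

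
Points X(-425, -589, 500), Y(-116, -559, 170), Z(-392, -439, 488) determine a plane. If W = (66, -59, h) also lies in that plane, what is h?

The plane through X, Y, Z has equation 49140x − 7182y + 45360z = 6025698.
Substituting W: (45360)h + (3666978) = 6025698, so h = 52.

52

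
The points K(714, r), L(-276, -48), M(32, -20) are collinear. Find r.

The three points are collinear iff det[KL; KM] = 0.
This determinant is linear in r: (308)r + (-12936) = 0, so r = 42.

42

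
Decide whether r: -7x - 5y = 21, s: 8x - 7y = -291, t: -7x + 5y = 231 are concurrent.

Intersecting r and s: solving the 2×2 system gives (x, y) = (-18, 21).
Substitute into t: (-7)(-18) + (5)(21) = 231.
This equals 231, so (-18, 21) lies on all three lines and they are concurrent.

Yes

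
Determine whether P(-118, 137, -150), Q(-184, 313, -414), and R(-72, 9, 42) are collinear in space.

No

PQ = (-66, 176, -264), PR = (46, -128, 192).
Comparing components 3 and 1: (-264)(46) − (-66)(192) = 528 ≠ 0, so PQ and PR are not parallel and the points are not collinear.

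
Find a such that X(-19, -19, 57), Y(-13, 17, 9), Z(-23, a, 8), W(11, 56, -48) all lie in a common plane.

20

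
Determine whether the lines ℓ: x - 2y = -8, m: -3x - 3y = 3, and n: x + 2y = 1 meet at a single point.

No

Intersecting ℓ and m: solving the 2×2 system gives (x, y) = (-10/3, 7/3).
Substitute into n: (1)(-10/3) + (2)(7/3) = 4/3.
But n requires 1 ≠ 4/3, so the three lines have no common point.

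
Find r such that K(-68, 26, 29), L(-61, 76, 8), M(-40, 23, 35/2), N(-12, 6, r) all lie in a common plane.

11

Coplanarity ⇔ det[KL; KM; KN] = 0.
Expanding, this is linear in r: (-1421)r + (15631) = 0.
So r = 11.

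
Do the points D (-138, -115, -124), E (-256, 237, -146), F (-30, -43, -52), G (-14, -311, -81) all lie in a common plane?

A normal to the plane through D, E, F is n = DE × DF = (26928, 6120, -46512).
The plane has equation n·P = 1347624. For G: n·G = 1487160.
1487160 ≠ 1347624, so G is off the plane.

No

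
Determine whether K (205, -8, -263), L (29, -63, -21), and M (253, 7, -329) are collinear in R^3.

KL = (-176, -55, 242), KM = (48, 15, -66).
Each component of KM is -3/11 times the corresponding component of KL, so KM = -3/11·KL and the points are collinear.

Yes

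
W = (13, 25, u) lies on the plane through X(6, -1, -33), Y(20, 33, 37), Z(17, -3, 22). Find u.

A normal to the plane is n = XY × XZ = (2010, 0, -402).
W lies in the plane iff n · XW = 0.
This gives (-402)u + (804) = 0, so u = 2.

2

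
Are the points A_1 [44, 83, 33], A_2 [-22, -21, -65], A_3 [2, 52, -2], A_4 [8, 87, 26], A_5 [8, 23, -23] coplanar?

No

The plane through A_1, A_2, A_3 has normal n = A_1A_2 × A_1A_3 = (602, 1806, -2322) and equation n·P = 99760.
Checking the remaining points: n·A_4 = 101566, n·A_5 = 99760.
Since n·A_4 = 101566 ≠ 99760, A_4 is off the plane and the points are not all coplanar.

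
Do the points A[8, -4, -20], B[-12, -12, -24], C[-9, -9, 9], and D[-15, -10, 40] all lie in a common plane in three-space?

The four points are coplanar iff the 3×3 determinant with rows AB, AC, AD is zero.
Rows: (-20, -8, -4), (-17, -5, 29), (-23, -6, 60).
Expanding along the first row: (-20)(-126) − (-8)(-353) + (-4)(-13) = -252.
Nonzero ⇒ not coplanar.

No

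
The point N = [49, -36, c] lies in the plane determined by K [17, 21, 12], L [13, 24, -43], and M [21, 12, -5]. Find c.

Coplanarity requires KL · (KM × KN) = 0.
KL = (-4, 3, -55), KM = (4, -9, -17); the triple product is linear in c with coefficient 24 and constant term -1344.
Setting it to zero: c = 56.

56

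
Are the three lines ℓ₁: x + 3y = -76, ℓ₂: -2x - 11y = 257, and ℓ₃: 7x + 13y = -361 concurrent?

Lines aᵢx + bᵢy = cᵢ with pairwise distinct directions are concurrent exactly when det[aᵢ bᵢ cᵢ] = 0.
Here the determinant is -15.
Nonzero, so no common point exists.

No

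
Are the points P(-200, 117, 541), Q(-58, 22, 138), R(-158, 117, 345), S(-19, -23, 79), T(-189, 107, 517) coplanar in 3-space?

Yes

The plane through P, Q, R has normal n = PQ × PR = (18620, 10906, 3990) and equation n·X = -289408.
Checking the remaining points: n·S = -289408, n·T = -289408.
All equal -289408, so all 5 points lie in one plane.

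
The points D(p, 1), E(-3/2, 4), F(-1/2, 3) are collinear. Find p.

The three points are collinear iff det[DE; DF] = 0.
This determinant is linear in p: (1)p + (-3/2) = 0, so p = 3/2.

3/2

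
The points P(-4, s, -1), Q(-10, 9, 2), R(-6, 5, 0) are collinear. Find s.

Direction QR = (4, -4, -2). From the x-coordinate of P, the parameter along the line is τ = (-4 − (-10))/4 = 3/2.
Then s = 9 + 3/2·(-4) = 3.

3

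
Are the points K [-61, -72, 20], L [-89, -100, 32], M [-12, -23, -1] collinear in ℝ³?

Yes

KL = (-28, -28, 12), KM = (49, 49, -21).
KL × KM = (0, 0, 0).
The cross product vanishes, so the three points are collinear.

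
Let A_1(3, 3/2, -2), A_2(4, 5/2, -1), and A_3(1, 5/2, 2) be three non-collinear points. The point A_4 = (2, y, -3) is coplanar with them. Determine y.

Coplanarity requires A_1A_2 · (A_1A_3 × A_1A_4) = 0.
A_1A_2 = (1, 1, 1), A_1A_3 = (-2, 1, 4); the triple product is linear in y with coefficient -6 and constant term 3.
Setting it to zero: y = 1/2.

1/2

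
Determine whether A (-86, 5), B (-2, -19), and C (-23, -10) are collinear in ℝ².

No

AB = (84, -24), AC = (63, -15).
det[AB; AC] = (84)(-15) − (-24)(63) = 252.
The determinant is nonzero, so they are not collinear.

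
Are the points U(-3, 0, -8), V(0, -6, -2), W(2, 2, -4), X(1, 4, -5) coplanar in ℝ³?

With U as base: UV = (3, -6, 6), UW = (5, 2, 4), UX = (4, 4, 3).
UW × UX = (-10, 1, 12).
UV · (UW × UX) = 36.
Since 36 ≠ 0, the four points are not coplanar.

No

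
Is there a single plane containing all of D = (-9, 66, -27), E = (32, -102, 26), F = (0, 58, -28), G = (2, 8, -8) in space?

The four points are coplanar iff the 3×3 determinant with rows DE, DF, DG is zero.
Rows: (41, -168, 53), (9, -8, -1), (11, -58, 19).
Expanding along the first row: (41)(-210) − (-168)(182) + (53)(-434) = -1036.
Nonzero ⇒ not coplanar.

No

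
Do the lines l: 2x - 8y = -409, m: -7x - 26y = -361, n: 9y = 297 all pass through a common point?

Lines aᵢx + bᵢy = cᵢ with pairwise distinct directions are concurrent exactly when det[aᵢ bᵢ cᵢ] = 0.
Here the determinant is 189.
Nonzero, so no common point exists.

No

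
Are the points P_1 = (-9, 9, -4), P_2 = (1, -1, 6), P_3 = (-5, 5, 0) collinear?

Yes

P_1P_2 = (10, -10, 10), P_1P_3 = (4, -4, 4).
Each component of P_1P_3 is 2/5 times the corresponding component of P_1P_2, so P_1P_3 = 2/5·P_1P_2 and the points are collinear.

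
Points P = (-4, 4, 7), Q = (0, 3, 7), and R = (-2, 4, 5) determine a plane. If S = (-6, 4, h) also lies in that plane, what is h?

The plane through P, Q, R has equation 2x + 8y + 2z = 38.
Substituting S: (2)h + (20) = 38, so h = 9.

9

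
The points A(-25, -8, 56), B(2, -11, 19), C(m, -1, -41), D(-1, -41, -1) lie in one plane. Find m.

55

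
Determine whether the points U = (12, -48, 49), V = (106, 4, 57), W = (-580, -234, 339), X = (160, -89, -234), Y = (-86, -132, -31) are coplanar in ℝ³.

The plane through U, V, W has normal n = UV × UW = (16568, -31996, 13300) and equation n·P = 2386324.
Checking the remaining points: n·X = 2386324, n·Y = 2386324.
All equal 2386324, so all 5 points lie in one plane.

Yes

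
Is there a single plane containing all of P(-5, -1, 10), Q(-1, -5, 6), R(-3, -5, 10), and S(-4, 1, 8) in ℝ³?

No

The four points are coplanar iff the 3×3 determinant with rows PQ, PR, PS is zero.
Rows: (4, -4, -4), (2, -4, 0), (1, 2, -2).
Expanding along the first row: (4)(8) − (-4)(-4) + (-4)(8) = -16.
Nonzero ⇒ not coplanar.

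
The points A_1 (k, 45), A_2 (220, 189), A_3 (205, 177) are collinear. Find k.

Collinearity: (A_1 − A_2) must be parallel to (A_3 − A_2) = (-15, -12).
Cross-multiplying the components: (k − 220)·(-12) = (-144)·(-15).
Solving gives k = 40.

40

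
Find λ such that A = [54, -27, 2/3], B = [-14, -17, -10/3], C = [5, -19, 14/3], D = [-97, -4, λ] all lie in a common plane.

Normal to plane ABC: n = (72, 468, -54); plane equation n·P = -8784.
Requiring n·D = -8784: (-54)λ + (-8856) = -8784.
So λ = -4/3.

-4/3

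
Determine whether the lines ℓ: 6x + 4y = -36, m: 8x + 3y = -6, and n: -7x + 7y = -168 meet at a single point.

The three lines meet at one point iff the augmented coefficient matrix [aᵢ bᵢ cᵢ] has rank < 3, i.e. its determinant vanishes.
Here the determinant is 0.
It vanishes, so the lines are concurrent at (6, -18).

Yes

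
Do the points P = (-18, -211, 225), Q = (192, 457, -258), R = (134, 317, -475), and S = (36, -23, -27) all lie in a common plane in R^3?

Yes

With P as base: PQ = (210, 668, -483), PR = (152, 528, -700), PS = (54, 188, -252).
PR × PS = (-1456, 504, 64).
PQ · (PR × PS) = 0.
The scalar triple product vanishes, so the four points are coplanar.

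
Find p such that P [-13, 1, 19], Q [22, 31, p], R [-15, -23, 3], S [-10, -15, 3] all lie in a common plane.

The points are coplanar iff PQ · (PR × PS) = 0.
Expanding, this is linear in p: (104)p + (104) = 0.
So p = -1.

-1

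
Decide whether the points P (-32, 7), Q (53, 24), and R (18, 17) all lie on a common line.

PQ = (85, 17), PR = (50, 10).
Twice the signed area of △PQR is (85)(10) − (17)(50) = 0.
The triangle is degenerate (zero area), so the points are collinear.

Yes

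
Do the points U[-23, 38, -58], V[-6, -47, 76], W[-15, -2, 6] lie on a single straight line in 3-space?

No

UV = (17, -85, 134), UW = (8, -40, 64).
Comparing components 2 and 3: (-85)(64) − (134)(-40) = -80 ≠ 0, so UV and UW are not parallel and the points are not collinear.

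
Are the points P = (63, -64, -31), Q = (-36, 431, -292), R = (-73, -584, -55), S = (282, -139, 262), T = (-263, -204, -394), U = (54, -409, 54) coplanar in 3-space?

No

The plane through P, Q, R has normal n = PQ × PR = (-147600, 33120, 118800) and equation n·X = -15101280.
Checking the remaining points: n·S = -15101280, n·T = -14744880, n·U = -15101280.
Since n·T = -14744880 ≠ -15101280, T is off the plane and the points are not all coplanar.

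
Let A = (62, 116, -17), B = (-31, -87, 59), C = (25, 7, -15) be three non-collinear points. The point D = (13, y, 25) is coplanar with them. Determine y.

11

A normal to the plane is n = AB × AC = (7878, -2626, 2626).
D lies in the plane iff n · AD = 0.
This gives (-2626)y + (28886) = 0, so y = 11.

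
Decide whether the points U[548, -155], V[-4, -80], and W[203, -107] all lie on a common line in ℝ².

No

UV = (-552, 75), UW = (-345, 48).
Twice the signed area of △UVW is (-552)(48) − (75)(-345) = -621.
The area is nonzero, so the three points are not collinear.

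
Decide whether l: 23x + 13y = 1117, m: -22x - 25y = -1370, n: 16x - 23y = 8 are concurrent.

Intersecting l and m: solving the 2×2 system gives (x, y) = (35, 24).
Substitute into n: (16)(35) + (-23)(24) = 8.
This equals 8, so (35, 24) lies on all three lines and they are concurrent.

Yes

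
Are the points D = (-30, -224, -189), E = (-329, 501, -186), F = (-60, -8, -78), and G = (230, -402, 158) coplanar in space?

Yes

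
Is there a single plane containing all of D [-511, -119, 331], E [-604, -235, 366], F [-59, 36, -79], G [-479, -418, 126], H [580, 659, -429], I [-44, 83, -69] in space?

The plane through D, E, F has normal n = DE × DF = (42135, -22310, 38017) and equation n·P = -6292468.
Checking the remaining points: n·G = -6066943, n·H = -6573283, n·I = -6328843.
Since n·G = -6066943 ≠ -6292468, G is off the plane and the points are not all coplanar.

No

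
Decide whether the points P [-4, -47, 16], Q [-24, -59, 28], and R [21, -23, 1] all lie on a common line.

No

PQ = (-20, -12, 12), PR = (25, 24, -15).
PQ × PR = (-108, 0, -180).
The cross product is nonzero, so the points do not lie on one line.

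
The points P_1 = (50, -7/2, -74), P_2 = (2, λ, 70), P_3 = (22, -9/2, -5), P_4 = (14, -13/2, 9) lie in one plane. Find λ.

Coplanarity ⇔ det[P_1P_2; P_1P_3; P_1P_4] = 0.
Expanding, this is linear in λ: (-160)λ + (400) = 0.
So λ = 5/2.

5/2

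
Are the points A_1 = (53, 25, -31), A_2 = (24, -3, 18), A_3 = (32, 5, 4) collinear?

No

A_1A_2 = (-29, -28, 49), A_1A_3 = (-21, -20, 35).
A_1A_2 × A_1A_3 = (0, -14, -8).
The cross product is nonzero, so the points do not lie on one line.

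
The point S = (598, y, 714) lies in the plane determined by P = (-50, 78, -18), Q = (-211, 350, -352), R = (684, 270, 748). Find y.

A normal to the plane is n = PQ × PR = (272480, -121830, -230560).
S lies in the plane iff n · PS = 0.
This gives (-121830)y + (17299860) = 0, so y = 142.

142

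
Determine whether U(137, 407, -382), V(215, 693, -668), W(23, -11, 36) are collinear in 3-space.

Yes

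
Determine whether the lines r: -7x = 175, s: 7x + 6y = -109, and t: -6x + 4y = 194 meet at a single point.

Intersecting r and s: solving the 2×2 system gives (x, y) = (-25, 11).
Substitute into t: (-6)(-25) + (4)(11) = 194.
This equals 194, so (-25, 11) lies on all three lines and they are concurrent.

Yes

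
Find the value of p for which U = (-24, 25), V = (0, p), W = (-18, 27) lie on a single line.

The three points are collinear iff det[UV; UW] = 0.
This determinant is linear in p: (-6)p + (198) = 0, so p = 33.

33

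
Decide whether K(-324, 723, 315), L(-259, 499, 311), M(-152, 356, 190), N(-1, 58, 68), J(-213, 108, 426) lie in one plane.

Yes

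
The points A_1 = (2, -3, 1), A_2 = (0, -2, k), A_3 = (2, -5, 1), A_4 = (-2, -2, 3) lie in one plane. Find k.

The points are coplanar iff A_1A_2 · (A_1A_3 × A_1A_4) = 0.
Expanding, this is linear in k: (-8)k + (16) = 0.
So k = 2.

2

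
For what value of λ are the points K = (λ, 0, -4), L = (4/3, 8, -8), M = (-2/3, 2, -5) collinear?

Collinearity requires KL × KM = 0; each component is linear in λ.
The y-component gives (3)λ + (4) = 0, so λ = -4/3.
The remaining components then also vanish.

-4/3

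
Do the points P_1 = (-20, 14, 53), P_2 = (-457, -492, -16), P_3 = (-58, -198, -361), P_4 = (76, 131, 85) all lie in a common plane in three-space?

No

The four points are coplanar iff the 3×3 determinant with rows P_1P_2, P_1P_3, P_1P_4 is zero.
Rows: (-437, -506, -69), (-38, -212, -414), (96, 117, 32).
Expanding along the first row: (-437)(41654) − (-506)(38528) + (-69)(15906) = 194856.
Nonzero ⇒ not coplanar.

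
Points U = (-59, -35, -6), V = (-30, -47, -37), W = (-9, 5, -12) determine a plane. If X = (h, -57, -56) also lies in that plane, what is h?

-15

The plane through U, V, W has equation 1312x − 1376y + 1760z = -39808.
Substituting X: (1312)h + (-20128) = -39808, so h = -15.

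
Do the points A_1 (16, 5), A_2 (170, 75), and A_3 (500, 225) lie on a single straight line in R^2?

Yes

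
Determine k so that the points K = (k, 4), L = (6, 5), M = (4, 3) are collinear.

The three points are collinear iff det[KL; KM] = 0.
This determinant is linear in k: (2)k + (-10) = 0, so k = 5.

5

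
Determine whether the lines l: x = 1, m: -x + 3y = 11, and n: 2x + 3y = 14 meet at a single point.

Yes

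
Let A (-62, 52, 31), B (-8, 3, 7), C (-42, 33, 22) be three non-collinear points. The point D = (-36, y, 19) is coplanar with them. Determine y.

25

The plane through A, B, C has equation −15x + 6y − 46z = -184.
Substituting D: (6)y + (-334) = -184, so y = 25.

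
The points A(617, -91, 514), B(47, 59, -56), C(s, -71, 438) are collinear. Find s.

541

Direction AB = (-570, 150, -570). From the y-coordinate of C, the parameter along the line is τ = (-71 − (-91))/150 = 2/15.
Then s = 617 + 2/15·(-570) = 541.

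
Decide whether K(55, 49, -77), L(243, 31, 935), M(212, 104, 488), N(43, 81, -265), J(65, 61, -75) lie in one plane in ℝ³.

The plane through K, L, M has normal n = KL × KM = (-65830, 52664, 13166) and equation n·P = -2053896.
Checking the remaining points: n·N = -2053896, n·J = -2053896.
All equal -2053896, so all 5 points lie in one plane.

Yes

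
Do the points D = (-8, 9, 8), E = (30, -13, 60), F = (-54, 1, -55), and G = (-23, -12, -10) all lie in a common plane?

A normal to the plane through D, E, F is n = DE × DF = (1802, 2, -1316).
The plane has equation n·P = -24926. For G: n·G = -28310.
-28310 ≠ -24926, so G is off the plane.

No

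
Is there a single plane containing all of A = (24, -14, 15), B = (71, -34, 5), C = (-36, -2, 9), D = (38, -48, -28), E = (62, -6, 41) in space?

The plane through A, B, C has normal n = AB × AC = (240, 882, -636) and equation n·P = -16128.
Checking the remaining points: n·D = -15408, n·E = -16488.
Since n·D = -15408 ≠ -16128, D is off the plane and the points are not all coplanar.

No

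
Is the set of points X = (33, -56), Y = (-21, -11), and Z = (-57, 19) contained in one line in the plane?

XY = (-54, 45), XZ = (-90, 75).
det[XY; XZ] = (-54)(75) − (45)(-90) = 0.
The determinant is zero, so the points are collinear.

Yes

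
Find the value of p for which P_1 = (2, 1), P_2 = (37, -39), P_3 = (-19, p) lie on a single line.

The three points are collinear iff det[P_1P_2; P_1P_3] = 0.
This determinant is linear in p: (35)p + (-875) = 0, so p = 25.

25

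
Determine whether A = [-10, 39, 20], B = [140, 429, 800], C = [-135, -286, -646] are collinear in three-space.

No

AB = (150, 390, 780), AC = (-125, -325, -666).
Comparing components 2 and 3: (390)(-666) − (780)(-325) = -6240 ≠ 0, so AB and AC are not parallel and the points are not collinear.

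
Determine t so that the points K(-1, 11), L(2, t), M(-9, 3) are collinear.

The three points are collinear iff det[KL; KM] = 0.
This determinant is linear in t: (8)t + (-112) = 0, so t = 14.

14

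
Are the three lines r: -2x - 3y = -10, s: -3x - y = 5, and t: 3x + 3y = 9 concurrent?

No

Intersecting r and s: solving the 2×2 system gives (x, y) = (-25/7, 40/7).
Substitute into t: (3)(-25/7) + (3)(40/7) = 45/7.
But t requires 9 ≠ 45/7, so the three lines have no common point.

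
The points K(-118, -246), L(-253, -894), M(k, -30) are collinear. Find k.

Collinearity: (M − K) must be parallel to (L − K) = (-135, -648).
Cross-multiplying the components: (k − (-118))·(-648) = (216)·(-135).
Solving gives k = -73.

-73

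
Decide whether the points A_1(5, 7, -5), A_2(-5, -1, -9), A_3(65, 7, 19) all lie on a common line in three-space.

A_1A_2 = (-10, -8, -4), A_1A_3 = (60, 0, 24).
Comparing components 2 and 3: (-8)(24) − (-4)(0) = -192 ≠ 0, so A_1A_2 and A_1A_3 are not parallel and the points are not collinear.

No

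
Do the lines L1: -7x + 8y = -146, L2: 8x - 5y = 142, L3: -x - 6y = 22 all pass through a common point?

Lines aᵢx + bᵢy = cᵢ with pairwise distinct directions are concurrent exactly when det[aᵢ bᵢ cᵢ] = 0.
Here the determinant is 0.
It vanishes, so the lines are concurrent at (14, -6).

Yes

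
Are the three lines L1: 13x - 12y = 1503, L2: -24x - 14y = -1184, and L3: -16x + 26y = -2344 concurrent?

Intersecting L1 and L2: solving the 2×2 system gives (x, y) = (75, -44).
Substitute into L3: (-16)(75) + (26)(-44) = -2344.
This equals -2344, so (75, -44) lies on all three lines and they are concurrent.

Yes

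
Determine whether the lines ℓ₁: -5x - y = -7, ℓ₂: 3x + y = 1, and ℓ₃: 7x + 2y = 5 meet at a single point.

Yes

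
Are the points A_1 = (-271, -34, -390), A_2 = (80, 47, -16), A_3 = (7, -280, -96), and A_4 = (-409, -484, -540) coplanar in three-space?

No

A normal to the plane through A_1, A_2, A_3 is n = A_1A_2 × A_1A_3 = (115818, 778, -108864).
The plane has equation n·P = 11043830. For A_4: n·A_4 = 11040446.
11040446 ≠ 11043830, so A_4 is off the plane.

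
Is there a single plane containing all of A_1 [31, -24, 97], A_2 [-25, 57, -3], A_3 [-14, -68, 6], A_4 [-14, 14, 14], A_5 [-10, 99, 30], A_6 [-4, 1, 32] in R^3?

The plane through A_1, A_2, A_3 has normal n = A_1A_2 × A_1A_3 = (-11771, -596, 6109) and equation n·P = 241976.
Checking the remaining points: n·A_4 = 241976, n·A_5 = 241976, n·A_6 = 241976.
All equal 241976, so all 6 points lie in one plane.

Yes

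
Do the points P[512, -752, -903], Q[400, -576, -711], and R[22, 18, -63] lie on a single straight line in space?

Yes

PQ = (-112, 176, 192), PR = (-490, 770, 840).
Each component of PR is 35/8 times the corresponding component of PQ, so PR = 35/8·PQ and the points are collinear.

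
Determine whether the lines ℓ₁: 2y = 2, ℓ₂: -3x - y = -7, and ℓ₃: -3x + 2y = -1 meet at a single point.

The three lines meet at one point iff the augmented coefficient matrix [aᵢ bᵢ cᵢ] has rank < 3, i.e. its determinant vanishes.
Here the determinant is 18.
Nonzero, so no common point exists.

No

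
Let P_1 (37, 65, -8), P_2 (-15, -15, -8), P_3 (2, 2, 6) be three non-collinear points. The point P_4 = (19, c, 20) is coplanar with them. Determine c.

A normal to the plane is n = P_1P_2 × P_1P_3 = (-1120, 728, 476).
P_4 lies in the plane iff n · P_1P_4 = 0.
This gives (728)c + (-13832) = 0, so c = 19.

19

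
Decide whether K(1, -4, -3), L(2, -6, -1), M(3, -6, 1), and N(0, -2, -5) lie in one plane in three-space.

Yes

A normal to the plane through K, L, M is n = KL × KM = (-4, 0, 2).
The plane has equation n·P = -10. For N: n·N = -10.
Equal, so N lies in the plane and all four are coplanar.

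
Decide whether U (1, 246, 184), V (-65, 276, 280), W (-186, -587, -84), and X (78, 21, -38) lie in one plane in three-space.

No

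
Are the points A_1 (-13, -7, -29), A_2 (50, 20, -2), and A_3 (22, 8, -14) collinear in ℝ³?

A_1A_2 = (63, 27, 27), A_1A_3 = (35, 15, 15).
A_1A_2 × A_1A_3 = (0, 0, 0).
The cross product vanishes, so the three points are collinear.

Yes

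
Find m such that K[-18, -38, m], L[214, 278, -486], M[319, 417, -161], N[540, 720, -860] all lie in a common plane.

-28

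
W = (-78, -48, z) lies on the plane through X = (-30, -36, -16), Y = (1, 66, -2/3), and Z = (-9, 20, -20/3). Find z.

The plane through X, Y, Z has equation (280/3)x + (98/3)y − 406z = 2520.
Substituting W: (-406)z + (-8848) = 2520, so z = -28.

-28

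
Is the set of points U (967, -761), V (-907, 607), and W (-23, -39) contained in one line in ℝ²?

UV = (-1874, 1368), UW = (-990, 722).
det[UV; UW] = (-1874)(722) − (1368)(-990) = 1292.
The determinant is nonzero, so they are not collinear.

No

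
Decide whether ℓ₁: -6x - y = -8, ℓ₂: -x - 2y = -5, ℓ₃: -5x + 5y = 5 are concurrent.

Intersecting ℓ₁ and ℓ₂: solving the 2×2 system gives (x, y) = (1, 2).
Substitute into ℓ₃: (-5)(1) + (5)(2) = 5.
This equals 5, so (1, 2) lies on all three lines and they are concurrent.

Yes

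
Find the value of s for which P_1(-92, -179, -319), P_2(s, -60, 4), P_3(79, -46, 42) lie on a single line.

61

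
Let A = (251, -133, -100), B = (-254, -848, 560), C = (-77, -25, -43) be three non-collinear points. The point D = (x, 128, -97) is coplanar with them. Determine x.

The plane through A, B, C has equation −112035x − 187695y − 289060z = 25748650.
Substituting D: (-112035)x + (4013860) = 25748650, so x = -194.

-194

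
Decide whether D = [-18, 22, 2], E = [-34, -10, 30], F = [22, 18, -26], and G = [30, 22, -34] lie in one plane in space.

With D as base: DE = (-16, -32, 28), DF = (40, -4, -28), DG = (48, 0, -36).
DF × DG = (144, 96, 192).
DE · (DF × DG) = 0.
The scalar triple product vanishes, so the four points are coplanar.

Yes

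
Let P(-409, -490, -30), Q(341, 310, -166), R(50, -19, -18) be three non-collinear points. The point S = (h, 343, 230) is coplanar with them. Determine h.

Coplanarity requires PQ · (PR × PS) = 0.
PQ = (750, 800, -136), PR = (459, 471, 12); the triple product is linear in h with coefficient 73656 and constant term -32997888.
Setting it to zero: h = 448.

448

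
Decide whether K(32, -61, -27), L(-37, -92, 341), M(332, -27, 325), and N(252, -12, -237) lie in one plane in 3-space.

No

With K as base: KL = (-69, -31, 368), KM = (300, 34, 352), KN = (220, 49, -210).
KM × KN = (-24388, 140440, 7220).
KL · (KM × KN) = -13908.
Since -13908 ≠ 0, the four points are not coplanar.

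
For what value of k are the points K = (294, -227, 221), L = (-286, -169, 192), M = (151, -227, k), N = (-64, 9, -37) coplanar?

231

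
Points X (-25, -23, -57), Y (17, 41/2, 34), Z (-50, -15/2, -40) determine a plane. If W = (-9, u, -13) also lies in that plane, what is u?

A normal to the plane is n = XY × XZ = (-671, -2989, 3477/2).
W lies in the plane iff n · XW = 0.
This gives (-2989)u + (-2989) = 0, so u = -1.

-1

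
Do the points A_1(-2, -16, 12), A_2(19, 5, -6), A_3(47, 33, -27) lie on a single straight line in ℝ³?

A_1A_2 = (21, 21, -18), A_1A_3 = (49, 49, -39).
Comparing components 2 and 3: (21)(-39) − (-18)(49) = 63 ≠ 0, so A_1A_2 and A_1A_3 are not parallel and the points are not collinear.

No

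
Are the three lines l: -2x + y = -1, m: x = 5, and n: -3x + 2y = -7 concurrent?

No

The three lines meet at one point iff the augmented coefficient matrix [aᵢ bᵢ cᵢ] has rank < 3, i.e. its determinant vanishes.
Here the determinant is 10.
Nonzero, so no common point exists.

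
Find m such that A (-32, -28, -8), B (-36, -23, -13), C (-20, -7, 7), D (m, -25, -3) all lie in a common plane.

-28

Coplanarity ⇔ det[AB; AC; AD] = 0.
Expanding, this is linear in m: (180)m + (5040) = 0.
So m = -28.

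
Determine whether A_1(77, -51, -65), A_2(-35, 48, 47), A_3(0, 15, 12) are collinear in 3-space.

No

A_1A_2 = (-112, 99, 112), A_1A_3 = (-77, 66, 77).
Comparing components 2 and 3: (99)(77) − (112)(66) = 231 ≠ 0, so A_1A_2 and A_1A_3 are not parallel and the points are not collinear.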